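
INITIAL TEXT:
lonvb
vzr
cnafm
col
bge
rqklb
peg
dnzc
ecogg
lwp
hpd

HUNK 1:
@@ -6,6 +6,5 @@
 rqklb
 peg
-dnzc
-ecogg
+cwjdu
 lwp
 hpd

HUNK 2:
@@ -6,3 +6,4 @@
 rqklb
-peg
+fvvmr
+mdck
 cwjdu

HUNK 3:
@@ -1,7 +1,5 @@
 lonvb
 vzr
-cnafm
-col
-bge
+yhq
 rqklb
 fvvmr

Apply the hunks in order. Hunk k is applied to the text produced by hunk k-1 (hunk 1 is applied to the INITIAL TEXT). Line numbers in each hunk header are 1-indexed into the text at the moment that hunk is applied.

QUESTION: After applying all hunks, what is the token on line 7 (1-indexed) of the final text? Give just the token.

Hunk 1: at line 6 remove [dnzc,ecogg] add [cwjdu] -> 10 lines: lonvb vzr cnafm col bge rqklb peg cwjdu lwp hpd
Hunk 2: at line 6 remove [peg] add [fvvmr,mdck] -> 11 lines: lonvb vzr cnafm col bge rqklb fvvmr mdck cwjdu lwp hpd
Hunk 3: at line 1 remove [cnafm,col,bge] add [yhq] -> 9 lines: lonvb vzr yhq rqklb fvvmr mdck cwjdu lwp hpd
Final line 7: cwjdu

Answer: cwjdu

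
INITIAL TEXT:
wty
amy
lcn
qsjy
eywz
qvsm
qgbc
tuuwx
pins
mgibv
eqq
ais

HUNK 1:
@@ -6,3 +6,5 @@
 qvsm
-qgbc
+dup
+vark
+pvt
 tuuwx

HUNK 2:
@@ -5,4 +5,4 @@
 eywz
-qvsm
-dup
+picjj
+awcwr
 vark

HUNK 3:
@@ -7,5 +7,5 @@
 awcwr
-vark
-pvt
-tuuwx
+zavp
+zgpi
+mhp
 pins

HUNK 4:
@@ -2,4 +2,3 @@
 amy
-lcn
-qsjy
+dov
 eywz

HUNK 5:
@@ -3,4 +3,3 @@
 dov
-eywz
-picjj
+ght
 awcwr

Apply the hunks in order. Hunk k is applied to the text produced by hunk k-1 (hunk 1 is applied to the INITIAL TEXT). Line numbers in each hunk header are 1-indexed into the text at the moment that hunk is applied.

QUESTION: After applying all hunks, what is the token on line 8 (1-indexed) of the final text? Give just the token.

Answer: mhp

Derivation:
Hunk 1: at line 6 remove [qgbc] add [dup,vark,pvt] -> 14 lines: wty amy lcn qsjy eywz qvsm dup vark pvt tuuwx pins mgibv eqq ais
Hunk 2: at line 5 remove [qvsm,dup] add [picjj,awcwr] -> 14 lines: wty amy lcn qsjy eywz picjj awcwr vark pvt tuuwx pins mgibv eqq ais
Hunk 3: at line 7 remove [vark,pvt,tuuwx] add [zavp,zgpi,mhp] -> 14 lines: wty amy lcn qsjy eywz picjj awcwr zavp zgpi mhp pins mgibv eqq ais
Hunk 4: at line 2 remove [lcn,qsjy] add [dov] -> 13 lines: wty amy dov eywz picjj awcwr zavp zgpi mhp pins mgibv eqq ais
Hunk 5: at line 3 remove [eywz,picjj] add [ght] -> 12 lines: wty amy dov ght awcwr zavp zgpi mhp pins mgibv eqq ais
Final line 8: mhp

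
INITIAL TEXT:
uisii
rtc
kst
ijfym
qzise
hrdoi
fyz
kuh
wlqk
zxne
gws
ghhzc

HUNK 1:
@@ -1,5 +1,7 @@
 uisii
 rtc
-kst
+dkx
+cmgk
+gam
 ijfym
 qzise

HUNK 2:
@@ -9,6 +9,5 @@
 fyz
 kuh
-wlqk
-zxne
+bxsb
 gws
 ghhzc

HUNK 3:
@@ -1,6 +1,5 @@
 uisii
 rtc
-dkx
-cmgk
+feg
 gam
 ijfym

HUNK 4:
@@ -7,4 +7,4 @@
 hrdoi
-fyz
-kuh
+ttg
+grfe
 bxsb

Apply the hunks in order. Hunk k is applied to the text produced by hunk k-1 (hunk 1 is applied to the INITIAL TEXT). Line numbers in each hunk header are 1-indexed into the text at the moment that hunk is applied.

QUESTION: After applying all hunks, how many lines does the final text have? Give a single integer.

Hunk 1: at line 1 remove [kst] add [dkx,cmgk,gam] -> 14 lines: uisii rtc dkx cmgk gam ijfym qzise hrdoi fyz kuh wlqk zxne gws ghhzc
Hunk 2: at line 9 remove [wlqk,zxne] add [bxsb] -> 13 lines: uisii rtc dkx cmgk gam ijfym qzise hrdoi fyz kuh bxsb gws ghhzc
Hunk 3: at line 1 remove [dkx,cmgk] add [feg] -> 12 lines: uisii rtc feg gam ijfym qzise hrdoi fyz kuh bxsb gws ghhzc
Hunk 4: at line 7 remove [fyz,kuh] add [ttg,grfe] -> 12 lines: uisii rtc feg gam ijfym qzise hrdoi ttg grfe bxsb gws ghhzc
Final line count: 12

Answer: 12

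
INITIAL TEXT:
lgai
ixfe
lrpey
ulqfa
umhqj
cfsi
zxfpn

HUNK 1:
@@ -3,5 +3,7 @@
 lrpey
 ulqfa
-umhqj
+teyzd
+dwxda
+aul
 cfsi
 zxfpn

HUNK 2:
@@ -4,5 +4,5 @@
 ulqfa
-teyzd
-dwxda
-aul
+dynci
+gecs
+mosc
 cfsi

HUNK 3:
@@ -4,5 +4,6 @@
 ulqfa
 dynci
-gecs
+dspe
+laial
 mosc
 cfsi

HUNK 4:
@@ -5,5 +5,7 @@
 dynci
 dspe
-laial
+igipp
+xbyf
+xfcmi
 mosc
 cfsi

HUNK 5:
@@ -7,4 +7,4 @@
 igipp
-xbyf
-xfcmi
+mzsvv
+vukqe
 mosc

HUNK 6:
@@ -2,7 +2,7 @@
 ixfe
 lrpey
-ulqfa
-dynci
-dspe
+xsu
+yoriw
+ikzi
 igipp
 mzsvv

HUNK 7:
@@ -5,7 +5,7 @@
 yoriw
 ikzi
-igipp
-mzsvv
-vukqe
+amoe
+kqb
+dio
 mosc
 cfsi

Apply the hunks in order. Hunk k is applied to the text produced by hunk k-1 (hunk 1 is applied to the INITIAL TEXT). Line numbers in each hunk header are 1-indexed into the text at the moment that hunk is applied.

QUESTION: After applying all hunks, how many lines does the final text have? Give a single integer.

Hunk 1: at line 3 remove [umhqj] add [teyzd,dwxda,aul] -> 9 lines: lgai ixfe lrpey ulqfa teyzd dwxda aul cfsi zxfpn
Hunk 2: at line 4 remove [teyzd,dwxda,aul] add [dynci,gecs,mosc] -> 9 lines: lgai ixfe lrpey ulqfa dynci gecs mosc cfsi zxfpn
Hunk 3: at line 4 remove [gecs] add [dspe,laial] -> 10 lines: lgai ixfe lrpey ulqfa dynci dspe laial mosc cfsi zxfpn
Hunk 4: at line 5 remove [laial] add [igipp,xbyf,xfcmi] -> 12 lines: lgai ixfe lrpey ulqfa dynci dspe igipp xbyf xfcmi mosc cfsi zxfpn
Hunk 5: at line 7 remove [xbyf,xfcmi] add [mzsvv,vukqe] -> 12 lines: lgai ixfe lrpey ulqfa dynci dspe igipp mzsvv vukqe mosc cfsi zxfpn
Hunk 6: at line 2 remove [ulqfa,dynci,dspe] add [xsu,yoriw,ikzi] -> 12 lines: lgai ixfe lrpey xsu yoriw ikzi igipp mzsvv vukqe mosc cfsi zxfpn
Hunk 7: at line 5 remove [igipp,mzsvv,vukqe] add [amoe,kqb,dio] -> 12 lines: lgai ixfe lrpey xsu yoriw ikzi amoe kqb dio mosc cfsi zxfpn
Final line count: 12

Answer: 12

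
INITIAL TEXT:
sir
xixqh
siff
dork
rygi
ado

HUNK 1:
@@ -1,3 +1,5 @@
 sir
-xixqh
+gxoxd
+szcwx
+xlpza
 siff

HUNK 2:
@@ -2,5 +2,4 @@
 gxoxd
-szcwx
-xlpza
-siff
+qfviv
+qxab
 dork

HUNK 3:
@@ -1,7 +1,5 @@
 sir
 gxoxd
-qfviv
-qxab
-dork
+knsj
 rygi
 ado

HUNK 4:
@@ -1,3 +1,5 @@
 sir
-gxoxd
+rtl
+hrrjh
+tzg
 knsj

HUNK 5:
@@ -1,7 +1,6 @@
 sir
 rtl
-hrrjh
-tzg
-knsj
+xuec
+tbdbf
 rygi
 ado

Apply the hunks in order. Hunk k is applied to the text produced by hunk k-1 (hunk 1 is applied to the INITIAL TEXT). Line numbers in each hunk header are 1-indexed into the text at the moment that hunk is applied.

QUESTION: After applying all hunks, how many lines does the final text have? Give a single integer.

Hunk 1: at line 1 remove [xixqh] add [gxoxd,szcwx,xlpza] -> 8 lines: sir gxoxd szcwx xlpza siff dork rygi ado
Hunk 2: at line 2 remove [szcwx,xlpza,siff] add [qfviv,qxab] -> 7 lines: sir gxoxd qfviv qxab dork rygi ado
Hunk 3: at line 1 remove [qfviv,qxab,dork] add [knsj] -> 5 lines: sir gxoxd knsj rygi ado
Hunk 4: at line 1 remove [gxoxd] add [rtl,hrrjh,tzg] -> 7 lines: sir rtl hrrjh tzg knsj rygi ado
Hunk 5: at line 1 remove [hrrjh,tzg,knsj] add [xuec,tbdbf] -> 6 lines: sir rtl xuec tbdbf rygi ado
Final line count: 6

Answer: 6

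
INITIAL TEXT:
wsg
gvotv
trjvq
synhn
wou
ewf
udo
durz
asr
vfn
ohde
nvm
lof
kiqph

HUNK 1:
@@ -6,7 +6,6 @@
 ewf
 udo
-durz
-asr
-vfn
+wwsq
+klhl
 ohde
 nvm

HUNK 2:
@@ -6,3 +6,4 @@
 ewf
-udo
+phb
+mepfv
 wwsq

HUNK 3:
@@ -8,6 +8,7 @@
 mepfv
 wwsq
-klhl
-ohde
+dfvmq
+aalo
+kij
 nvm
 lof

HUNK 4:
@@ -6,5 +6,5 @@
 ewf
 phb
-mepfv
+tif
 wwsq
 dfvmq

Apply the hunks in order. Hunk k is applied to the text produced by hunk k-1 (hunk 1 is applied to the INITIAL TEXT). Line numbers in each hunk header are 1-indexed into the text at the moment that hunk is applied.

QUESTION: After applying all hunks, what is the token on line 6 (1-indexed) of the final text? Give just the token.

Hunk 1: at line 6 remove [durz,asr,vfn] add [wwsq,klhl] -> 13 lines: wsg gvotv trjvq synhn wou ewf udo wwsq klhl ohde nvm lof kiqph
Hunk 2: at line 6 remove [udo] add [phb,mepfv] -> 14 lines: wsg gvotv trjvq synhn wou ewf phb mepfv wwsq klhl ohde nvm lof kiqph
Hunk 3: at line 8 remove [klhl,ohde] add [dfvmq,aalo,kij] -> 15 lines: wsg gvotv trjvq synhn wou ewf phb mepfv wwsq dfvmq aalo kij nvm lof kiqph
Hunk 4: at line 6 remove [mepfv] add [tif] -> 15 lines: wsg gvotv trjvq synhn wou ewf phb tif wwsq dfvmq aalo kij nvm lof kiqph
Final line 6: ewf

Answer: ewf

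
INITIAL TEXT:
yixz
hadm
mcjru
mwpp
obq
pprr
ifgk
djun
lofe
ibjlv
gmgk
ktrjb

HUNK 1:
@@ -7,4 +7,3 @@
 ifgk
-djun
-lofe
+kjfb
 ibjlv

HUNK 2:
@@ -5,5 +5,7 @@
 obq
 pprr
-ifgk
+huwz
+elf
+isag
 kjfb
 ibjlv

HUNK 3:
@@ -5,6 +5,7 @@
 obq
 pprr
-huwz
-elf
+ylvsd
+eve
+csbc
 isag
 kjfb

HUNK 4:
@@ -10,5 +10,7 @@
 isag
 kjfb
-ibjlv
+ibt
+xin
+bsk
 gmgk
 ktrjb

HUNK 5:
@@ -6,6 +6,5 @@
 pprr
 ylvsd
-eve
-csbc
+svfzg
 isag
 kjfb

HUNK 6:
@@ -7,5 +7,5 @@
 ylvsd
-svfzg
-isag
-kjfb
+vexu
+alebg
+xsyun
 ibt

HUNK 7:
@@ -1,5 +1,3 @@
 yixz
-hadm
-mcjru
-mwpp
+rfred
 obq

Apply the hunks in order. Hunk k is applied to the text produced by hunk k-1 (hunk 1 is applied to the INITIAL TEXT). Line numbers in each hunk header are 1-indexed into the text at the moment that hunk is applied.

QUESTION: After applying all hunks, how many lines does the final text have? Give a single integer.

Answer: 13

Derivation:
Hunk 1: at line 7 remove [djun,lofe] add [kjfb] -> 11 lines: yixz hadm mcjru mwpp obq pprr ifgk kjfb ibjlv gmgk ktrjb
Hunk 2: at line 5 remove [ifgk] add [huwz,elf,isag] -> 13 lines: yixz hadm mcjru mwpp obq pprr huwz elf isag kjfb ibjlv gmgk ktrjb
Hunk 3: at line 5 remove [huwz,elf] add [ylvsd,eve,csbc] -> 14 lines: yixz hadm mcjru mwpp obq pprr ylvsd eve csbc isag kjfb ibjlv gmgk ktrjb
Hunk 4: at line 10 remove [ibjlv] add [ibt,xin,bsk] -> 16 lines: yixz hadm mcjru mwpp obq pprr ylvsd eve csbc isag kjfb ibt xin bsk gmgk ktrjb
Hunk 5: at line 6 remove [eve,csbc] add [svfzg] -> 15 lines: yixz hadm mcjru mwpp obq pprr ylvsd svfzg isag kjfb ibt xin bsk gmgk ktrjb
Hunk 6: at line 7 remove [svfzg,isag,kjfb] add [vexu,alebg,xsyun] -> 15 lines: yixz hadm mcjru mwpp obq pprr ylvsd vexu alebg xsyun ibt xin bsk gmgk ktrjb
Hunk 7: at line 1 remove [hadm,mcjru,mwpp] add [rfred] -> 13 lines: yixz rfred obq pprr ylvsd vexu alebg xsyun ibt xin bsk gmgk ktrjb
Final line count: 13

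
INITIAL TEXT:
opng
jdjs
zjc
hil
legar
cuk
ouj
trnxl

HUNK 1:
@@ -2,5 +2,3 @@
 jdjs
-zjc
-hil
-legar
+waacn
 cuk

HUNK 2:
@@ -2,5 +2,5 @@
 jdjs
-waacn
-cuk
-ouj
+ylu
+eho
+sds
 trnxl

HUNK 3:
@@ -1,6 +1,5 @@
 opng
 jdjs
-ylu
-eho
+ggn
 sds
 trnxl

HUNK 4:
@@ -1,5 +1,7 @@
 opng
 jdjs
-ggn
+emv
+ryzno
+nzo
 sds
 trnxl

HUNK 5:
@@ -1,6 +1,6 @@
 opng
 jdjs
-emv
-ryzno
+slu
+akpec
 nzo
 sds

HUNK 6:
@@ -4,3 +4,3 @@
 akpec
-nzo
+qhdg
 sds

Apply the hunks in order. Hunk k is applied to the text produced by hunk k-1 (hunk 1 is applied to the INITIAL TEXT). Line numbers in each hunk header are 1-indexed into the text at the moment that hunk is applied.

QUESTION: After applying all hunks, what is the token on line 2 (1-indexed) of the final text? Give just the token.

Hunk 1: at line 2 remove [zjc,hil,legar] add [waacn] -> 6 lines: opng jdjs waacn cuk ouj trnxl
Hunk 2: at line 2 remove [waacn,cuk,ouj] add [ylu,eho,sds] -> 6 lines: opng jdjs ylu eho sds trnxl
Hunk 3: at line 1 remove [ylu,eho] add [ggn] -> 5 lines: opng jdjs ggn sds trnxl
Hunk 4: at line 1 remove [ggn] add [emv,ryzno,nzo] -> 7 lines: opng jdjs emv ryzno nzo sds trnxl
Hunk 5: at line 1 remove [emv,ryzno] add [slu,akpec] -> 7 lines: opng jdjs slu akpec nzo sds trnxl
Hunk 6: at line 4 remove [nzo] add [qhdg] -> 7 lines: opng jdjs slu akpec qhdg sds trnxl
Final line 2: jdjs

Answer: jdjs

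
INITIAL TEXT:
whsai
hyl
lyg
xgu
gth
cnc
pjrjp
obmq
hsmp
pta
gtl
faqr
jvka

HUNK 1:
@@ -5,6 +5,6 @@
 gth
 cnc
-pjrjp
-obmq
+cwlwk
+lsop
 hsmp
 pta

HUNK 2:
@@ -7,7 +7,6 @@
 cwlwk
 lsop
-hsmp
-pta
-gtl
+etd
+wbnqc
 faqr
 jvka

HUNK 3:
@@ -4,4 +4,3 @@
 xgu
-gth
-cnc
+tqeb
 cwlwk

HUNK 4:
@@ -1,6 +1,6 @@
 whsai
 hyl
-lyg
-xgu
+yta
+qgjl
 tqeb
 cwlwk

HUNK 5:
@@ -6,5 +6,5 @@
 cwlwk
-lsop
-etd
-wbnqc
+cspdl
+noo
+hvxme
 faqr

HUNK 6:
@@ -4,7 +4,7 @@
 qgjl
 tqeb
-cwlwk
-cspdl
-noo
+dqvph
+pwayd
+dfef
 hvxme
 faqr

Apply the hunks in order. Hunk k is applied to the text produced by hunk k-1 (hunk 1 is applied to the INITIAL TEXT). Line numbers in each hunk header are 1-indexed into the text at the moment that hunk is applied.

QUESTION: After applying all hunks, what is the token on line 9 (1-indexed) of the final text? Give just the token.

Answer: hvxme

Derivation:
Hunk 1: at line 5 remove [pjrjp,obmq] add [cwlwk,lsop] -> 13 lines: whsai hyl lyg xgu gth cnc cwlwk lsop hsmp pta gtl faqr jvka
Hunk 2: at line 7 remove [hsmp,pta,gtl] add [etd,wbnqc] -> 12 lines: whsai hyl lyg xgu gth cnc cwlwk lsop etd wbnqc faqr jvka
Hunk 3: at line 4 remove [gth,cnc] add [tqeb] -> 11 lines: whsai hyl lyg xgu tqeb cwlwk lsop etd wbnqc faqr jvka
Hunk 4: at line 1 remove [lyg,xgu] add [yta,qgjl] -> 11 lines: whsai hyl yta qgjl tqeb cwlwk lsop etd wbnqc faqr jvka
Hunk 5: at line 6 remove [lsop,etd,wbnqc] add [cspdl,noo,hvxme] -> 11 lines: whsai hyl yta qgjl tqeb cwlwk cspdl noo hvxme faqr jvka
Hunk 6: at line 4 remove [cwlwk,cspdl,noo] add [dqvph,pwayd,dfef] -> 11 lines: whsai hyl yta qgjl tqeb dqvph pwayd dfef hvxme faqr jvka
Final line 9: hvxme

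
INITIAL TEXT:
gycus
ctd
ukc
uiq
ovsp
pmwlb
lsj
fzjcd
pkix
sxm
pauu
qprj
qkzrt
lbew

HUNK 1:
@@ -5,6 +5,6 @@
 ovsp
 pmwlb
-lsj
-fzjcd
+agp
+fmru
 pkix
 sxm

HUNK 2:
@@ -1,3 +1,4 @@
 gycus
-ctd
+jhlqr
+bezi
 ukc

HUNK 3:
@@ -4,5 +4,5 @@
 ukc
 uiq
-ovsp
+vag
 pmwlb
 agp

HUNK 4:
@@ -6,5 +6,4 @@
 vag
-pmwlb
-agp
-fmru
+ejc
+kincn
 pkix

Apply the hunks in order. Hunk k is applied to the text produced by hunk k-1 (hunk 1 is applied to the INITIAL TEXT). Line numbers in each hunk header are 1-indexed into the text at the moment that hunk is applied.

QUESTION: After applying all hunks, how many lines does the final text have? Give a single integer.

Answer: 14

Derivation:
Hunk 1: at line 5 remove [lsj,fzjcd] add [agp,fmru] -> 14 lines: gycus ctd ukc uiq ovsp pmwlb agp fmru pkix sxm pauu qprj qkzrt lbew
Hunk 2: at line 1 remove [ctd] add [jhlqr,bezi] -> 15 lines: gycus jhlqr bezi ukc uiq ovsp pmwlb agp fmru pkix sxm pauu qprj qkzrt lbew
Hunk 3: at line 4 remove [ovsp] add [vag] -> 15 lines: gycus jhlqr bezi ukc uiq vag pmwlb agp fmru pkix sxm pauu qprj qkzrt lbew
Hunk 4: at line 6 remove [pmwlb,agp,fmru] add [ejc,kincn] -> 14 lines: gycus jhlqr bezi ukc uiq vag ejc kincn pkix sxm pauu qprj qkzrt lbew
Final line count: 14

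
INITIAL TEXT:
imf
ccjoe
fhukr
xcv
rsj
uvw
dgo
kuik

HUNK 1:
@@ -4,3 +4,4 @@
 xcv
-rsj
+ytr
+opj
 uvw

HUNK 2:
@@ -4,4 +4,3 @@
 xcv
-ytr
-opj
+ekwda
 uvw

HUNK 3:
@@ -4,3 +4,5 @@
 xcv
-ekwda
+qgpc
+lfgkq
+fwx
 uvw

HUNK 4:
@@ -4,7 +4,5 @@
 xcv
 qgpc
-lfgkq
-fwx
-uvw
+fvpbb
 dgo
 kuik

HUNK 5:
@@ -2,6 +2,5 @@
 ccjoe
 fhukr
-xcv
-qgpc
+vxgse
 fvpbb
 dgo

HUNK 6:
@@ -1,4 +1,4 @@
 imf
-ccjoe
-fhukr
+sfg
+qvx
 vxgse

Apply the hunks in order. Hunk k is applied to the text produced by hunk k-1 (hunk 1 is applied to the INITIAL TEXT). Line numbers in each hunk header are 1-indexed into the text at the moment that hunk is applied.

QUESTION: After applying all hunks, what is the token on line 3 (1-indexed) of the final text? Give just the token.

Answer: qvx

Derivation:
Hunk 1: at line 4 remove [rsj] add [ytr,opj] -> 9 lines: imf ccjoe fhukr xcv ytr opj uvw dgo kuik
Hunk 2: at line 4 remove [ytr,opj] add [ekwda] -> 8 lines: imf ccjoe fhukr xcv ekwda uvw dgo kuik
Hunk 3: at line 4 remove [ekwda] add [qgpc,lfgkq,fwx] -> 10 lines: imf ccjoe fhukr xcv qgpc lfgkq fwx uvw dgo kuik
Hunk 4: at line 4 remove [lfgkq,fwx,uvw] add [fvpbb] -> 8 lines: imf ccjoe fhukr xcv qgpc fvpbb dgo kuik
Hunk 5: at line 2 remove [xcv,qgpc] add [vxgse] -> 7 lines: imf ccjoe fhukr vxgse fvpbb dgo kuik
Hunk 6: at line 1 remove [ccjoe,fhukr] add [sfg,qvx] -> 7 lines: imf sfg qvx vxgse fvpbb dgo kuik
Final line 3: qvx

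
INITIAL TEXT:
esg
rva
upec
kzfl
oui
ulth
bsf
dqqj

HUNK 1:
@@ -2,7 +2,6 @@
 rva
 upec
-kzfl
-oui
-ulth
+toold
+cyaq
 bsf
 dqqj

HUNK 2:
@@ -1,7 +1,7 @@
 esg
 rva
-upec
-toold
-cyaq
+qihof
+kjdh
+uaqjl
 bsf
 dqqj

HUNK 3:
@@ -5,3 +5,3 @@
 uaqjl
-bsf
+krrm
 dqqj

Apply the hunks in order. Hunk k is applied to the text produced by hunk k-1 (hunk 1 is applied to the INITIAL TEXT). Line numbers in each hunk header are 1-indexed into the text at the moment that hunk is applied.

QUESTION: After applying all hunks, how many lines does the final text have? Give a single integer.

Hunk 1: at line 2 remove [kzfl,oui,ulth] add [toold,cyaq] -> 7 lines: esg rva upec toold cyaq bsf dqqj
Hunk 2: at line 1 remove [upec,toold,cyaq] add [qihof,kjdh,uaqjl] -> 7 lines: esg rva qihof kjdh uaqjl bsf dqqj
Hunk 3: at line 5 remove [bsf] add [krrm] -> 7 lines: esg rva qihof kjdh uaqjl krrm dqqj
Final line count: 7

Answer: 7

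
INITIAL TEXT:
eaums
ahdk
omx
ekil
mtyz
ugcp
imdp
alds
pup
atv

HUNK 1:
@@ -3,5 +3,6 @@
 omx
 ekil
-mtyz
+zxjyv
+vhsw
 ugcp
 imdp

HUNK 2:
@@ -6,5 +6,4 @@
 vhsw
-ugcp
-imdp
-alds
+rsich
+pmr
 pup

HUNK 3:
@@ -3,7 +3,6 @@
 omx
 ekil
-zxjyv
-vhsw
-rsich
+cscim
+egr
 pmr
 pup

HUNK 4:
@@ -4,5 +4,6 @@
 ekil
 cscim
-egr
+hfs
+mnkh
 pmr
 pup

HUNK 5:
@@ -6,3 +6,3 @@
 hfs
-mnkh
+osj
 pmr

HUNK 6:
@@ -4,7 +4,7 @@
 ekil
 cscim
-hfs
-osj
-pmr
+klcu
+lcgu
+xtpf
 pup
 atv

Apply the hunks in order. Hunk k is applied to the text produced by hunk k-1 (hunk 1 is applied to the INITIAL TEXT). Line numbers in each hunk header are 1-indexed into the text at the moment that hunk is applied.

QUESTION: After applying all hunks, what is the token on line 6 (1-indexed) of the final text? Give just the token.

Answer: klcu

Derivation:
Hunk 1: at line 3 remove [mtyz] add [zxjyv,vhsw] -> 11 lines: eaums ahdk omx ekil zxjyv vhsw ugcp imdp alds pup atv
Hunk 2: at line 6 remove [ugcp,imdp,alds] add [rsich,pmr] -> 10 lines: eaums ahdk omx ekil zxjyv vhsw rsich pmr pup atv
Hunk 3: at line 3 remove [zxjyv,vhsw,rsich] add [cscim,egr] -> 9 lines: eaums ahdk omx ekil cscim egr pmr pup atv
Hunk 4: at line 4 remove [egr] add [hfs,mnkh] -> 10 lines: eaums ahdk omx ekil cscim hfs mnkh pmr pup atv
Hunk 5: at line 6 remove [mnkh] add [osj] -> 10 lines: eaums ahdk omx ekil cscim hfs osj pmr pup atv
Hunk 6: at line 4 remove [hfs,osj,pmr] add [klcu,lcgu,xtpf] -> 10 lines: eaums ahdk omx ekil cscim klcu lcgu xtpf pup atv
Final line 6: klcu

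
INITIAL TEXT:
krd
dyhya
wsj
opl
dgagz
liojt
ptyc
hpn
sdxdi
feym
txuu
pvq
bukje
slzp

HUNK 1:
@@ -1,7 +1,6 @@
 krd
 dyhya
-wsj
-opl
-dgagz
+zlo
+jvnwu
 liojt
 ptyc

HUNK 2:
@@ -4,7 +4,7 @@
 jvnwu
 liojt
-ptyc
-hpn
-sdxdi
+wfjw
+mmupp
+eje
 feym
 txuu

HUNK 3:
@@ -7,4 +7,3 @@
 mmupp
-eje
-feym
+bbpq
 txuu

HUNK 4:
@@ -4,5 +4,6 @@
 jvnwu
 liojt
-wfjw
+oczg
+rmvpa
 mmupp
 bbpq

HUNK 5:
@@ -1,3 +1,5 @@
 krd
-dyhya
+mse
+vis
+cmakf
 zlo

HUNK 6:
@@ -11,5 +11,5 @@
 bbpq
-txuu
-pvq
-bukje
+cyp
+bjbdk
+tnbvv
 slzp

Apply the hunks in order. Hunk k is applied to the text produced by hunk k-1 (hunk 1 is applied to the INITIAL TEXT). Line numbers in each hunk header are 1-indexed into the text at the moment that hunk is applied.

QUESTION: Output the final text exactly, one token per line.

Answer: krd
mse
vis
cmakf
zlo
jvnwu
liojt
oczg
rmvpa
mmupp
bbpq
cyp
bjbdk
tnbvv
slzp

Derivation:
Hunk 1: at line 1 remove [wsj,opl,dgagz] add [zlo,jvnwu] -> 13 lines: krd dyhya zlo jvnwu liojt ptyc hpn sdxdi feym txuu pvq bukje slzp
Hunk 2: at line 4 remove [ptyc,hpn,sdxdi] add [wfjw,mmupp,eje] -> 13 lines: krd dyhya zlo jvnwu liojt wfjw mmupp eje feym txuu pvq bukje slzp
Hunk 3: at line 7 remove [eje,feym] add [bbpq] -> 12 lines: krd dyhya zlo jvnwu liojt wfjw mmupp bbpq txuu pvq bukje slzp
Hunk 4: at line 4 remove [wfjw] add [oczg,rmvpa] -> 13 lines: krd dyhya zlo jvnwu liojt oczg rmvpa mmupp bbpq txuu pvq bukje slzp
Hunk 5: at line 1 remove [dyhya] add [mse,vis,cmakf] -> 15 lines: krd mse vis cmakf zlo jvnwu liojt oczg rmvpa mmupp bbpq txuu pvq bukje slzp
Hunk 6: at line 11 remove [txuu,pvq,bukje] add [cyp,bjbdk,tnbvv] -> 15 lines: krd mse vis cmakf zlo jvnwu liojt oczg rmvpa mmupp bbpq cyp bjbdk tnbvv slzp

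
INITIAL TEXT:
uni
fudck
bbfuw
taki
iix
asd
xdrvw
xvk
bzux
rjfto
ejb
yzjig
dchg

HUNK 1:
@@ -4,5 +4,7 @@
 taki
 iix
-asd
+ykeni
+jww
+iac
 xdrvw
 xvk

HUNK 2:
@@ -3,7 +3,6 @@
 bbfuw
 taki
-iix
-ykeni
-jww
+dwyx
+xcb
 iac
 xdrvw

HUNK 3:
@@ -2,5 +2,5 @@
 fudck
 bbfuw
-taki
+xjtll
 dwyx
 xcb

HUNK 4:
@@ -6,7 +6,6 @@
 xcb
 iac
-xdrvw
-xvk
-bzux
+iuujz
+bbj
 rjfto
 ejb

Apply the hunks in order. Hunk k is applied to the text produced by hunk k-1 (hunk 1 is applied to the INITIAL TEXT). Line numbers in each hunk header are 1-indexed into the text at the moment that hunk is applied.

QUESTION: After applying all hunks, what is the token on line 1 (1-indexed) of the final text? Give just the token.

Hunk 1: at line 4 remove [asd] add [ykeni,jww,iac] -> 15 lines: uni fudck bbfuw taki iix ykeni jww iac xdrvw xvk bzux rjfto ejb yzjig dchg
Hunk 2: at line 3 remove [iix,ykeni,jww] add [dwyx,xcb] -> 14 lines: uni fudck bbfuw taki dwyx xcb iac xdrvw xvk bzux rjfto ejb yzjig dchg
Hunk 3: at line 2 remove [taki] add [xjtll] -> 14 lines: uni fudck bbfuw xjtll dwyx xcb iac xdrvw xvk bzux rjfto ejb yzjig dchg
Hunk 4: at line 6 remove [xdrvw,xvk,bzux] add [iuujz,bbj] -> 13 lines: uni fudck bbfuw xjtll dwyx xcb iac iuujz bbj rjfto ejb yzjig dchg
Final line 1: uni

Answer: uni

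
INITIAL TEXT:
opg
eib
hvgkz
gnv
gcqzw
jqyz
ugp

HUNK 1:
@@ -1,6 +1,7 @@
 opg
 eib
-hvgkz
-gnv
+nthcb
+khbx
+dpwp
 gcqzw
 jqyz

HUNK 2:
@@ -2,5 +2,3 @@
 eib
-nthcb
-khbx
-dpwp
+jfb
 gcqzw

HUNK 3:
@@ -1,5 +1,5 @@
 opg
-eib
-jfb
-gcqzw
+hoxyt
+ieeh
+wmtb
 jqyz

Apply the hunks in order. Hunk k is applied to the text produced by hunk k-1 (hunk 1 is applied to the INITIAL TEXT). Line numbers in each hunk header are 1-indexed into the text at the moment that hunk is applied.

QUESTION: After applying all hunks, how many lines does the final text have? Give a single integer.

Answer: 6

Derivation:
Hunk 1: at line 1 remove [hvgkz,gnv] add [nthcb,khbx,dpwp] -> 8 lines: opg eib nthcb khbx dpwp gcqzw jqyz ugp
Hunk 2: at line 2 remove [nthcb,khbx,dpwp] add [jfb] -> 6 lines: opg eib jfb gcqzw jqyz ugp
Hunk 3: at line 1 remove [eib,jfb,gcqzw] add [hoxyt,ieeh,wmtb] -> 6 lines: opg hoxyt ieeh wmtb jqyz ugp
Final line count: 6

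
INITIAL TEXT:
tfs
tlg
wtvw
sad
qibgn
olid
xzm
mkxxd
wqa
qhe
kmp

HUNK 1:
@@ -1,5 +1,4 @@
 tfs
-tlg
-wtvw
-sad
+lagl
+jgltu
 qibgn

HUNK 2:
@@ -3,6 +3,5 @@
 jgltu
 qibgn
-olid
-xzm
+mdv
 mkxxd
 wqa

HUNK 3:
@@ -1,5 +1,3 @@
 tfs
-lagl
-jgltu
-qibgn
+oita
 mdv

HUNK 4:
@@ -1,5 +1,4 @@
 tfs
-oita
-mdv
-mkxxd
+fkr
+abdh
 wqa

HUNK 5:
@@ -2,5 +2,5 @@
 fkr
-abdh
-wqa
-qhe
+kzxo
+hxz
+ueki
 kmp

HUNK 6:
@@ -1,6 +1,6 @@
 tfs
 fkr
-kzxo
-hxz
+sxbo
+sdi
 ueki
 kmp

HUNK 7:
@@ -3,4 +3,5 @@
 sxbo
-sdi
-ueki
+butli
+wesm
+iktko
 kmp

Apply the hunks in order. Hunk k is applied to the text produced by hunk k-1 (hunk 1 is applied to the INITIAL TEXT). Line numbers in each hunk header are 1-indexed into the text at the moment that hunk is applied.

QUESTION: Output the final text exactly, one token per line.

Answer: tfs
fkr
sxbo
butli
wesm
iktko
kmp

Derivation:
Hunk 1: at line 1 remove [tlg,wtvw,sad] add [lagl,jgltu] -> 10 lines: tfs lagl jgltu qibgn olid xzm mkxxd wqa qhe kmp
Hunk 2: at line 3 remove [olid,xzm] add [mdv] -> 9 lines: tfs lagl jgltu qibgn mdv mkxxd wqa qhe kmp
Hunk 3: at line 1 remove [lagl,jgltu,qibgn] add [oita] -> 7 lines: tfs oita mdv mkxxd wqa qhe kmp
Hunk 4: at line 1 remove [oita,mdv,mkxxd] add [fkr,abdh] -> 6 lines: tfs fkr abdh wqa qhe kmp
Hunk 5: at line 2 remove [abdh,wqa,qhe] add [kzxo,hxz,ueki] -> 6 lines: tfs fkr kzxo hxz ueki kmp
Hunk 6: at line 1 remove [kzxo,hxz] add [sxbo,sdi] -> 6 lines: tfs fkr sxbo sdi ueki kmp
Hunk 7: at line 3 remove [sdi,ueki] add [butli,wesm,iktko] -> 7 lines: tfs fkr sxbo butli wesm iktko kmp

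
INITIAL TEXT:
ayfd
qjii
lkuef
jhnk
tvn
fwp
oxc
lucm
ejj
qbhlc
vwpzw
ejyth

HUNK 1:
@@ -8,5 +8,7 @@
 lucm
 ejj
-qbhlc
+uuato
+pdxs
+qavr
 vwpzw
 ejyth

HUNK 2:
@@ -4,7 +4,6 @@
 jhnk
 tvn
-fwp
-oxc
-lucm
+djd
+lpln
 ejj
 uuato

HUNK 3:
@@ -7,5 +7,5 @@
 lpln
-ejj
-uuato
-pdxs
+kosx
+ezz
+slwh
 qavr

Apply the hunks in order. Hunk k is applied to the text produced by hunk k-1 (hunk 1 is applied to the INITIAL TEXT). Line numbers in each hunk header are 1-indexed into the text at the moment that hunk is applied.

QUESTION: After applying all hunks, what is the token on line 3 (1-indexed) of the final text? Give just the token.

Answer: lkuef

Derivation:
Hunk 1: at line 8 remove [qbhlc] add [uuato,pdxs,qavr] -> 14 lines: ayfd qjii lkuef jhnk tvn fwp oxc lucm ejj uuato pdxs qavr vwpzw ejyth
Hunk 2: at line 4 remove [fwp,oxc,lucm] add [djd,lpln] -> 13 lines: ayfd qjii lkuef jhnk tvn djd lpln ejj uuato pdxs qavr vwpzw ejyth
Hunk 3: at line 7 remove [ejj,uuato,pdxs] add [kosx,ezz,slwh] -> 13 lines: ayfd qjii lkuef jhnk tvn djd lpln kosx ezz slwh qavr vwpzw ejyth
Final line 3: lkuef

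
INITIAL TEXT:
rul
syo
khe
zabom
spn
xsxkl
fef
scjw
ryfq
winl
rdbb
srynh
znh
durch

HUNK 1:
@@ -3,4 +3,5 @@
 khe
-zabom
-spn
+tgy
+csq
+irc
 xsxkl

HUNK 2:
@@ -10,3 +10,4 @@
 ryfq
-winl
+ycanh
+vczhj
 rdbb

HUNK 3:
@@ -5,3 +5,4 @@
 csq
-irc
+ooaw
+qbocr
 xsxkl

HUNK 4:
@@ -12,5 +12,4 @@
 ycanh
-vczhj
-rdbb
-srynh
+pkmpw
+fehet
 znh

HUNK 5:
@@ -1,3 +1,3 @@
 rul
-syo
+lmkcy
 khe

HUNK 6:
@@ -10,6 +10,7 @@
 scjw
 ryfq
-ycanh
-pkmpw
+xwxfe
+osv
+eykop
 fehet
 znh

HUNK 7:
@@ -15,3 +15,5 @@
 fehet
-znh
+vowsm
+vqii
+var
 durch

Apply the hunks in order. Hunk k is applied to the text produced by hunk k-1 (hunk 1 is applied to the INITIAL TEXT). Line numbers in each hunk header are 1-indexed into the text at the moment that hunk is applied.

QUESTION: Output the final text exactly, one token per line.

Answer: rul
lmkcy
khe
tgy
csq
ooaw
qbocr
xsxkl
fef
scjw
ryfq
xwxfe
osv
eykop
fehet
vowsm
vqii
var
durch

Derivation:
Hunk 1: at line 3 remove [zabom,spn] add [tgy,csq,irc] -> 15 lines: rul syo khe tgy csq irc xsxkl fef scjw ryfq winl rdbb srynh znh durch
Hunk 2: at line 10 remove [winl] add [ycanh,vczhj] -> 16 lines: rul syo khe tgy csq irc xsxkl fef scjw ryfq ycanh vczhj rdbb srynh znh durch
Hunk 3: at line 5 remove [irc] add [ooaw,qbocr] -> 17 lines: rul syo khe tgy csq ooaw qbocr xsxkl fef scjw ryfq ycanh vczhj rdbb srynh znh durch
Hunk 4: at line 12 remove [vczhj,rdbb,srynh] add [pkmpw,fehet] -> 16 lines: rul syo khe tgy csq ooaw qbocr xsxkl fef scjw ryfq ycanh pkmpw fehet znh durch
Hunk 5: at line 1 remove [syo] add [lmkcy] -> 16 lines: rul lmkcy khe tgy csq ooaw qbocr xsxkl fef scjw ryfq ycanh pkmpw fehet znh durch
Hunk 6: at line 10 remove [ycanh,pkmpw] add [xwxfe,osv,eykop] -> 17 lines: rul lmkcy khe tgy csq ooaw qbocr xsxkl fef scjw ryfq xwxfe osv eykop fehet znh durch
Hunk 7: at line 15 remove [znh] add [vowsm,vqii,var] -> 19 lines: rul lmkcy khe tgy csq ooaw qbocr xsxkl fef scjw ryfq xwxfe osv eykop fehet vowsm vqii var durch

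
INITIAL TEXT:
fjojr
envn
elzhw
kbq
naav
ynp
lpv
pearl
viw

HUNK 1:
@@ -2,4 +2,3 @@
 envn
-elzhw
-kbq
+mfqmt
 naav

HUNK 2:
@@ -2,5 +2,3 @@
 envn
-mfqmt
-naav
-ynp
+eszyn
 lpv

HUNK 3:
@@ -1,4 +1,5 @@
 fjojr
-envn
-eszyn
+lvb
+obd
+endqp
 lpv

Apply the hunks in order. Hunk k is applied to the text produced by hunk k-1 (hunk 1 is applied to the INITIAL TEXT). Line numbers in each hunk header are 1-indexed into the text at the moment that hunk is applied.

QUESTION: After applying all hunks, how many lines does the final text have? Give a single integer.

Answer: 7

Derivation:
Hunk 1: at line 2 remove [elzhw,kbq] add [mfqmt] -> 8 lines: fjojr envn mfqmt naav ynp lpv pearl viw
Hunk 2: at line 2 remove [mfqmt,naav,ynp] add [eszyn] -> 6 lines: fjojr envn eszyn lpv pearl viw
Hunk 3: at line 1 remove [envn,eszyn] add [lvb,obd,endqp] -> 7 lines: fjojr lvb obd endqp lpv pearl viw
Final line count: 7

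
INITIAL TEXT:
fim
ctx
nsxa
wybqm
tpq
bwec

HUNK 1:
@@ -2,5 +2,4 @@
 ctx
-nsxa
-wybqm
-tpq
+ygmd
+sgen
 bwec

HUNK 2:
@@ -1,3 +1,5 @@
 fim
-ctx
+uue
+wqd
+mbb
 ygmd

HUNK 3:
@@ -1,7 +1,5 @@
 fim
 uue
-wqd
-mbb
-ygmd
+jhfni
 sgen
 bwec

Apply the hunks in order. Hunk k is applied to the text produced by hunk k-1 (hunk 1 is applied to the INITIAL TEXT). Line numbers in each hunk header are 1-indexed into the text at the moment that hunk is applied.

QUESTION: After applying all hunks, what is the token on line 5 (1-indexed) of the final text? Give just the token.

Answer: bwec

Derivation:
Hunk 1: at line 2 remove [nsxa,wybqm,tpq] add [ygmd,sgen] -> 5 lines: fim ctx ygmd sgen bwec
Hunk 2: at line 1 remove [ctx] add [uue,wqd,mbb] -> 7 lines: fim uue wqd mbb ygmd sgen bwec
Hunk 3: at line 1 remove [wqd,mbb,ygmd] add [jhfni] -> 5 lines: fim uue jhfni sgen bwec
Final line 5: bwec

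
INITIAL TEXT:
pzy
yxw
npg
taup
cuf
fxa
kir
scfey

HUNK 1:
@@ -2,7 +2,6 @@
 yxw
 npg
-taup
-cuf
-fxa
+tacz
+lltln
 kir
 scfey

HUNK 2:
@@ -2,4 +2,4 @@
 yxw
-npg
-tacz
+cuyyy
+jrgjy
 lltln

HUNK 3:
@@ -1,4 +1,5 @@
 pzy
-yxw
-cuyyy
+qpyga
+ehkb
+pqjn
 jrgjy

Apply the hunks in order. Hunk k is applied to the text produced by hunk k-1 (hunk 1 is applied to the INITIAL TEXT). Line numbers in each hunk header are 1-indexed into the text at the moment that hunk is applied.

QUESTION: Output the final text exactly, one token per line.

Hunk 1: at line 2 remove [taup,cuf,fxa] add [tacz,lltln] -> 7 lines: pzy yxw npg tacz lltln kir scfey
Hunk 2: at line 2 remove [npg,tacz] add [cuyyy,jrgjy] -> 7 lines: pzy yxw cuyyy jrgjy lltln kir scfey
Hunk 3: at line 1 remove [yxw,cuyyy] add [qpyga,ehkb,pqjn] -> 8 lines: pzy qpyga ehkb pqjn jrgjy lltln kir scfey

Answer: pzy
qpyga
ehkb
pqjn
jrgjy
lltln
kir
scfey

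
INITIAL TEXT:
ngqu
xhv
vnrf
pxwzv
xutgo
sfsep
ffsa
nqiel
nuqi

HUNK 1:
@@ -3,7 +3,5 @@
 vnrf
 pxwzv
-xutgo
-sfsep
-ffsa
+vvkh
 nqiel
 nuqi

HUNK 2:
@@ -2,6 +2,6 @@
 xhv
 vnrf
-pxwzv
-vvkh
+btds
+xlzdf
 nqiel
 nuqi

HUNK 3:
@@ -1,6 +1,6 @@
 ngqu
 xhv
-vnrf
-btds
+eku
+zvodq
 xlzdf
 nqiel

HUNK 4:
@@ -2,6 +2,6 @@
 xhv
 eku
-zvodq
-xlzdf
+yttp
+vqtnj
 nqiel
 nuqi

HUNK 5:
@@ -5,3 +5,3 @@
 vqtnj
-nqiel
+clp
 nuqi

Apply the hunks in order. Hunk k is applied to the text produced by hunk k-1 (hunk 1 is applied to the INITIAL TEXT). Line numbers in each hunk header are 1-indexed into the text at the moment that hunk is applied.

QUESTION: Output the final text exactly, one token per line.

Hunk 1: at line 3 remove [xutgo,sfsep,ffsa] add [vvkh] -> 7 lines: ngqu xhv vnrf pxwzv vvkh nqiel nuqi
Hunk 2: at line 2 remove [pxwzv,vvkh] add [btds,xlzdf] -> 7 lines: ngqu xhv vnrf btds xlzdf nqiel nuqi
Hunk 3: at line 1 remove [vnrf,btds] add [eku,zvodq] -> 7 lines: ngqu xhv eku zvodq xlzdf nqiel nuqi
Hunk 4: at line 2 remove [zvodq,xlzdf] add [yttp,vqtnj] -> 7 lines: ngqu xhv eku yttp vqtnj nqiel nuqi
Hunk 5: at line 5 remove [nqiel] add [clp] -> 7 lines: ngqu xhv eku yttp vqtnj clp nuqi

Answer: ngqu
xhv
eku
yttp
vqtnj
clp
nuqi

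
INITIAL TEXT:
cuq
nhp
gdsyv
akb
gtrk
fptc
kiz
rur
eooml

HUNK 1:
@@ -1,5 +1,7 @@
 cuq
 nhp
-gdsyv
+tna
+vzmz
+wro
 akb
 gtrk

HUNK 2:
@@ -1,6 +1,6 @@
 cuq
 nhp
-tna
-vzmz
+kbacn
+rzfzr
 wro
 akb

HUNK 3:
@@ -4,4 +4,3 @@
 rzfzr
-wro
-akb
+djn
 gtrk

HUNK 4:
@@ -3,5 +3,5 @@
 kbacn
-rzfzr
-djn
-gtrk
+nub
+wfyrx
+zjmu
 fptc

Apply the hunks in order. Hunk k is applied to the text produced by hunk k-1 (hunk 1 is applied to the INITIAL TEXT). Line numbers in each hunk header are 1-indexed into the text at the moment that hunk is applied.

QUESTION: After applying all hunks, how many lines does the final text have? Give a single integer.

Hunk 1: at line 1 remove [gdsyv] add [tna,vzmz,wro] -> 11 lines: cuq nhp tna vzmz wro akb gtrk fptc kiz rur eooml
Hunk 2: at line 1 remove [tna,vzmz] add [kbacn,rzfzr] -> 11 lines: cuq nhp kbacn rzfzr wro akb gtrk fptc kiz rur eooml
Hunk 3: at line 4 remove [wro,akb] add [djn] -> 10 lines: cuq nhp kbacn rzfzr djn gtrk fptc kiz rur eooml
Hunk 4: at line 3 remove [rzfzr,djn,gtrk] add [nub,wfyrx,zjmu] -> 10 lines: cuq nhp kbacn nub wfyrx zjmu fptc kiz rur eooml
Final line count: 10

Answer: 10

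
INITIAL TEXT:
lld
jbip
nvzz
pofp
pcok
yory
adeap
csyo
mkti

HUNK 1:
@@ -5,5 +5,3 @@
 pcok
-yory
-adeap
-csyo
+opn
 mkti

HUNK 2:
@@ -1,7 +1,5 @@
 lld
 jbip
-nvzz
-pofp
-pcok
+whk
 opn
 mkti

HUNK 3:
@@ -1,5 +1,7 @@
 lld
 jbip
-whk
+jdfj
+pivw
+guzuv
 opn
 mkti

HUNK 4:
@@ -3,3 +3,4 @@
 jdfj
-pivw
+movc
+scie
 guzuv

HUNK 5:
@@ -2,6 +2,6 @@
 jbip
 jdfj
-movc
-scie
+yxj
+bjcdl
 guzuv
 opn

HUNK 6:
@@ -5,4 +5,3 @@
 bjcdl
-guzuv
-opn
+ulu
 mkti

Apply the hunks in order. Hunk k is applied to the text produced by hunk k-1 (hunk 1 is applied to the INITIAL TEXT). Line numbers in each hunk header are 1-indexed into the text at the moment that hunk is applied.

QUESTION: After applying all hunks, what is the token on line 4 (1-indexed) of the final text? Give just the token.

Answer: yxj

Derivation:
Hunk 1: at line 5 remove [yory,adeap,csyo] add [opn] -> 7 lines: lld jbip nvzz pofp pcok opn mkti
Hunk 2: at line 1 remove [nvzz,pofp,pcok] add [whk] -> 5 lines: lld jbip whk opn mkti
Hunk 3: at line 1 remove [whk] add [jdfj,pivw,guzuv] -> 7 lines: lld jbip jdfj pivw guzuv opn mkti
Hunk 4: at line 3 remove [pivw] add [movc,scie] -> 8 lines: lld jbip jdfj movc scie guzuv opn mkti
Hunk 5: at line 2 remove [movc,scie] add [yxj,bjcdl] -> 8 lines: lld jbip jdfj yxj bjcdl guzuv opn mkti
Hunk 6: at line 5 remove [guzuv,opn] add [ulu] -> 7 lines: lld jbip jdfj yxj bjcdl ulu mkti
Final line 4: yxj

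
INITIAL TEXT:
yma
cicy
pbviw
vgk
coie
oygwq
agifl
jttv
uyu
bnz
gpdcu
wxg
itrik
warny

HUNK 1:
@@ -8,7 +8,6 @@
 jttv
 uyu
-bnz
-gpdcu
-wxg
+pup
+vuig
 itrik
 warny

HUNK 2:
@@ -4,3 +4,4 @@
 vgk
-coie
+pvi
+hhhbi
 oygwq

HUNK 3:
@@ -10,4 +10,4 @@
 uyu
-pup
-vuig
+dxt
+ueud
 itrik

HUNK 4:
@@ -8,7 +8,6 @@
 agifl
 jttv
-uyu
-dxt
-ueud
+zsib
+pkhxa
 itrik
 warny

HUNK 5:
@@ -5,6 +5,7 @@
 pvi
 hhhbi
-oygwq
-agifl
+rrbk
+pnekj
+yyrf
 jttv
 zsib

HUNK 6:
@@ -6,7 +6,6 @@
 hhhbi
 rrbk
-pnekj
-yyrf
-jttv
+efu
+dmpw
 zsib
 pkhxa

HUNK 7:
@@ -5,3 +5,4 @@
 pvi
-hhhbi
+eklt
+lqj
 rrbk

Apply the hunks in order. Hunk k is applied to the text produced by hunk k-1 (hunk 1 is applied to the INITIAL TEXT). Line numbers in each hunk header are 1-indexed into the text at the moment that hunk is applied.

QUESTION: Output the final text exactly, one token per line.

Hunk 1: at line 8 remove [bnz,gpdcu,wxg] add [pup,vuig] -> 13 lines: yma cicy pbviw vgk coie oygwq agifl jttv uyu pup vuig itrik warny
Hunk 2: at line 4 remove [coie] add [pvi,hhhbi] -> 14 lines: yma cicy pbviw vgk pvi hhhbi oygwq agifl jttv uyu pup vuig itrik warny
Hunk 3: at line 10 remove [pup,vuig] add [dxt,ueud] -> 14 lines: yma cicy pbviw vgk pvi hhhbi oygwq agifl jttv uyu dxt ueud itrik warny
Hunk 4: at line 8 remove [uyu,dxt,ueud] add [zsib,pkhxa] -> 13 lines: yma cicy pbviw vgk pvi hhhbi oygwq agifl jttv zsib pkhxa itrik warny
Hunk 5: at line 5 remove [oygwq,agifl] add [rrbk,pnekj,yyrf] -> 14 lines: yma cicy pbviw vgk pvi hhhbi rrbk pnekj yyrf jttv zsib pkhxa itrik warny
Hunk 6: at line 6 remove [pnekj,yyrf,jttv] add [efu,dmpw] -> 13 lines: yma cicy pbviw vgk pvi hhhbi rrbk efu dmpw zsib pkhxa itrik warny
Hunk 7: at line 5 remove [hhhbi] add [eklt,lqj] -> 14 lines: yma cicy pbviw vgk pvi eklt lqj rrbk efu dmpw zsib pkhxa itrik warny

Answer: yma
cicy
pbviw
vgk
pvi
eklt
lqj
rrbk
efu
dmpw
zsib
pkhxa
itrik
warny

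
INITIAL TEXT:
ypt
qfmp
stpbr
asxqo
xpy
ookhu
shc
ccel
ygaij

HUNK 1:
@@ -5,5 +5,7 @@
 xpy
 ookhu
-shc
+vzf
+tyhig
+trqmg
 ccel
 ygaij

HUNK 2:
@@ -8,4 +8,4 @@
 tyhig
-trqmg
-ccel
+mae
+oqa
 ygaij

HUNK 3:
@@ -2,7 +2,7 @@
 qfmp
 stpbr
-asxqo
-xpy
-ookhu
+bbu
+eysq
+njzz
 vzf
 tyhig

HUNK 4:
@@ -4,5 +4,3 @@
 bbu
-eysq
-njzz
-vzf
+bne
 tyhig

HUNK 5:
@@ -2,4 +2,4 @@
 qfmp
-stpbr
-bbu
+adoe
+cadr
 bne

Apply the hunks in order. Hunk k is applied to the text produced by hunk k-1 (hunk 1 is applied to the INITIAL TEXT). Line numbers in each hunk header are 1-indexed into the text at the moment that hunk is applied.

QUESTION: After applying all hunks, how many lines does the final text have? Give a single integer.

Answer: 9

Derivation:
Hunk 1: at line 5 remove [shc] add [vzf,tyhig,trqmg] -> 11 lines: ypt qfmp stpbr asxqo xpy ookhu vzf tyhig trqmg ccel ygaij
Hunk 2: at line 8 remove [trqmg,ccel] add [mae,oqa] -> 11 lines: ypt qfmp stpbr asxqo xpy ookhu vzf tyhig mae oqa ygaij
Hunk 3: at line 2 remove [asxqo,xpy,ookhu] add [bbu,eysq,njzz] -> 11 lines: ypt qfmp stpbr bbu eysq njzz vzf tyhig mae oqa ygaij
Hunk 4: at line 4 remove [eysq,njzz,vzf] add [bne] -> 9 lines: ypt qfmp stpbr bbu bne tyhig mae oqa ygaij
Hunk 5: at line 2 remove [stpbr,bbu] add [adoe,cadr] -> 9 lines: ypt qfmp adoe cadr bne tyhig mae oqa ygaij
Final line count: 9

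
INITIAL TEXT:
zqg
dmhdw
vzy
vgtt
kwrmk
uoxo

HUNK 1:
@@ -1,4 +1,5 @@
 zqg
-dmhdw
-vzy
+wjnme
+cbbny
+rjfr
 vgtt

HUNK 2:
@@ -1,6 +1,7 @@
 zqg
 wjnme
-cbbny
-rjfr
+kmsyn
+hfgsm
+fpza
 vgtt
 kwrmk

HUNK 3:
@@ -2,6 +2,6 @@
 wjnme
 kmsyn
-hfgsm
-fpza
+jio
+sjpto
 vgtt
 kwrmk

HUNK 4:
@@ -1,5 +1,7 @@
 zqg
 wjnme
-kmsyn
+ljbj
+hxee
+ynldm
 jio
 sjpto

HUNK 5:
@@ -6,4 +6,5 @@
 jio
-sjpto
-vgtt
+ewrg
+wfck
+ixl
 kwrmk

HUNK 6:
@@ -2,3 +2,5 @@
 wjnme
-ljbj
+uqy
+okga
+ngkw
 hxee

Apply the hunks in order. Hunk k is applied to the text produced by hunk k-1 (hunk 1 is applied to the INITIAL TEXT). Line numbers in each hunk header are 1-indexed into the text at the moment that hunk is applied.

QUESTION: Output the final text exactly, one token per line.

Answer: zqg
wjnme
uqy
okga
ngkw
hxee
ynldm
jio
ewrg
wfck
ixl
kwrmk
uoxo

Derivation:
Hunk 1: at line 1 remove [dmhdw,vzy] add [wjnme,cbbny,rjfr] -> 7 lines: zqg wjnme cbbny rjfr vgtt kwrmk uoxo
Hunk 2: at line 1 remove [cbbny,rjfr] add [kmsyn,hfgsm,fpza] -> 8 lines: zqg wjnme kmsyn hfgsm fpza vgtt kwrmk uoxo
Hunk 3: at line 2 remove [hfgsm,fpza] add [jio,sjpto] -> 8 lines: zqg wjnme kmsyn jio sjpto vgtt kwrmk uoxo
Hunk 4: at line 1 remove [kmsyn] add [ljbj,hxee,ynldm] -> 10 lines: zqg wjnme ljbj hxee ynldm jio sjpto vgtt kwrmk uoxo
Hunk 5: at line 6 remove [sjpto,vgtt] add [ewrg,wfck,ixl] -> 11 lines: zqg wjnme ljbj hxee ynldm jio ewrg wfck ixl kwrmk uoxo
Hunk 6: at line 2 remove [ljbj] add [uqy,okga,ngkw] -> 13 lines: zqg wjnme uqy okga ngkw hxee ynldm jio ewrg wfck ixl kwrmk uoxo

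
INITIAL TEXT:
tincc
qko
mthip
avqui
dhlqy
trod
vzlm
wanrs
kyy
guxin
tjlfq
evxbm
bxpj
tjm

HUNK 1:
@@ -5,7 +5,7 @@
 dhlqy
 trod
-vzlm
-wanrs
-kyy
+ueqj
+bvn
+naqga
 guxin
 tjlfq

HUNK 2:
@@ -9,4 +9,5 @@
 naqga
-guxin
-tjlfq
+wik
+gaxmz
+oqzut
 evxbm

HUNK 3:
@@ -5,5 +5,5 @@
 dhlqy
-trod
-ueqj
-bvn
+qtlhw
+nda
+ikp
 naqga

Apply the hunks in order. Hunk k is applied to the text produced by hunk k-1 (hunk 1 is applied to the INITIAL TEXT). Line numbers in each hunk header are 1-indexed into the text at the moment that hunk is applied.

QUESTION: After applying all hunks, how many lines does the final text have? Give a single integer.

Hunk 1: at line 5 remove [vzlm,wanrs,kyy] add [ueqj,bvn,naqga] -> 14 lines: tincc qko mthip avqui dhlqy trod ueqj bvn naqga guxin tjlfq evxbm bxpj tjm
Hunk 2: at line 9 remove [guxin,tjlfq] add [wik,gaxmz,oqzut] -> 15 lines: tincc qko mthip avqui dhlqy trod ueqj bvn naqga wik gaxmz oqzut evxbm bxpj tjm
Hunk 3: at line 5 remove [trod,ueqj,bvn] add [qtlhw,nda,ikp] -> 15 lines: tincc qko mthip avqui dhlqy qtlhw nda ikp naqga wik gaxmz oqzut evxbm bxpj tjm
Final line count: 15

Answer: 15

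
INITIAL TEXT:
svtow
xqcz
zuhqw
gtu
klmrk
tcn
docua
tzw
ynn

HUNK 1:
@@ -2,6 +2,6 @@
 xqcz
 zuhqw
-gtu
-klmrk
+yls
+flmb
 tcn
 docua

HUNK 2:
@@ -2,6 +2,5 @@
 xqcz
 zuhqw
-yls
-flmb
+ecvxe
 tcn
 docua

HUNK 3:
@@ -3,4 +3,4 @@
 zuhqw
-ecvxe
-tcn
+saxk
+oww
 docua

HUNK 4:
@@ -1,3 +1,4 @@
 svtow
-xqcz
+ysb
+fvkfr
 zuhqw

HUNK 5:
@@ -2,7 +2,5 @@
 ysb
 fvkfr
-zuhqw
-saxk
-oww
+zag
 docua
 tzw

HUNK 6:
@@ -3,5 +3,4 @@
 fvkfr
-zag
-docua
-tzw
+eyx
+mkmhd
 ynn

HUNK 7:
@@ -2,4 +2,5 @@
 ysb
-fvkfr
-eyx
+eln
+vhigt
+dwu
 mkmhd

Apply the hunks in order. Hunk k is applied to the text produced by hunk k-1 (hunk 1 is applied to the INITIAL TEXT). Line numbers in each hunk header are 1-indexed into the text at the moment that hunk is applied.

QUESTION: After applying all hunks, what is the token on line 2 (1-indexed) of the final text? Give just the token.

Answer: ysb

Derivation:
Hunk 1: at line 2 remove [gtu,klmrk] add [yls,flmb] -> 9 lines: svtow xqcz zuhqw yls flmb tcn docua tzw ynn
Hunk 2: at line 2 remove [yls,flmb] add [ecvxe] -> 8 lines: svtow xqcz zuhqw ecvxe tcn docua tzw ynn
Hunk 3: at line 3 remove [ecvxe,tcn] add [saxk,oww] -> 8 lines: svtow xqcz zuhqw saxk oww docua tzw ynn
Hunk 4: at line 1 remove [xqcz] add [ysb,fvkfr] -> 9 lines: svtow ysb fvkfr zuhqw saxk oww docua tzw ynn
Hunk 5: at line 2 remove [zuhqw,saxk,oww] add [zag] -> 7 lines: svtow ysb fvkfr zag docua tzw ynn
Hunk 6: at line 3 remove [zag,docua,tzw] add [eyx,mkmhd] -> 6 lines: svtow ysb fvkfr eyx mkmhd ynn
Hunk 7: at line 2 remove [fvkfr,eyx] add [eln,vhigt,dwu] -> 7 lines: svtow ysb eln vhigt dwu mkmhd ynn
Final line 2: ysb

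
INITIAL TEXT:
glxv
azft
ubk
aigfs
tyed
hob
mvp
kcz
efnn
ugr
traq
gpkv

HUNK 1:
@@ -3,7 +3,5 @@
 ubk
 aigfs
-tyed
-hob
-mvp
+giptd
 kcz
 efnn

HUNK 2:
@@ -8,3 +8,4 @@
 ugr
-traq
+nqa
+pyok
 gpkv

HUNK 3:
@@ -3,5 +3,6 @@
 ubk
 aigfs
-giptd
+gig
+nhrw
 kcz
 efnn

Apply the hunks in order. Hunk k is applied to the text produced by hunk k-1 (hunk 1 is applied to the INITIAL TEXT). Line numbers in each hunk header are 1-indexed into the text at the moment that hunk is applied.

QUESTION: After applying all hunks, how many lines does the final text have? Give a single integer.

Hunk 1: at line 3 remove [tyed,hob,mvp] add [giptd] -> 10 lines: glxv azft ubk aigfs giptd kcz efnn ugr traq gpkv
Hunk 2: at line 8 remove [traq] add [nqa,pyok] -> 11 lines: glxv azft ubk aigfs giptd kcz efnn ugr nqa pyok gpkv
Hunk 3: at line 3 remove [giptd] add [gig,nhrw] -> 12 lines: glxv azft ubk aigfs gig nhrw kcz efnn ugr nqa pyok gpkv
Final line count: 12

Answer: 12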